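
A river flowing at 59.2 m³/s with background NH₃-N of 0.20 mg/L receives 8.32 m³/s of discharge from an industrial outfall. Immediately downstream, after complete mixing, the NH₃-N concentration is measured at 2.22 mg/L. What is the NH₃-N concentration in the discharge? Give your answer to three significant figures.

Mass balance: 59.20·0.2000 + 8.320·Cₑ = 67.52·2.220
→ Cₑ = (67.52·2.220 − 59.20·0.2000) / 8.320 = 16.59 mg/L.

16.6 mg/L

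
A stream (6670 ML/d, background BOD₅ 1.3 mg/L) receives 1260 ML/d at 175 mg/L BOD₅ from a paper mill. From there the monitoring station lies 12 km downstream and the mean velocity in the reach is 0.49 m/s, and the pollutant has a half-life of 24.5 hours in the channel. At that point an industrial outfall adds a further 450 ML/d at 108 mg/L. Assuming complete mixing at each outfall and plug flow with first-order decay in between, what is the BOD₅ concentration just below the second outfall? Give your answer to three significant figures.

Mixed concentration C = ΣQC/ΣQ = (6670·1.300 + 1260·175.0) / 7930 = 229200/7930 = 28.90 mg/L; combined flow 7930 ML/d.
Travel time t = 12·1000 / 0.49 = 24490 s = 6.803 h.
Half-life 24.5 h → k = ln 2 / 24.5 = 0.02829 h⁻¹ = 0.6790 d⁻¹.
Decay over the reach: 28.90·exp(−kt) = 28.90·0.8249 = 23.84 mg/L.
At the second outfall, C = (7930·23.84 + 450.0·108.0) / (7930 + 450.0) = 28.36 mg/L.

28.4 mg/L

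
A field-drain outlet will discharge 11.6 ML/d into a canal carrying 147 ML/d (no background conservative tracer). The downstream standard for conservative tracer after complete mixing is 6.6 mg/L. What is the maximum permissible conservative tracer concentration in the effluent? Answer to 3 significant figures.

90.2 mg/L

At the limit, (Qr·Cr + Qe·Cₑ)/(Qr + Qe) = 6.6:
Cₑ = (158.6·6.6 − 147.0·0) / 11.60 = 90.24 mg/L.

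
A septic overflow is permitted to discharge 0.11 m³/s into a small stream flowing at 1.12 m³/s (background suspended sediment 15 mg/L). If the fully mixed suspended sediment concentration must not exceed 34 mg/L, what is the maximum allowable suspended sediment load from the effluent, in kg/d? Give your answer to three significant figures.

Mass balance at the limit: 1.120·15.00 + 0.1100·Cₑ = 1.230·34 → Cₑ = 227.5 mg/L.
Load = 0.1100 m³/s × 227.5 g/m³ × 86 400 s/d = 2162 kg/d.

2160 kg/d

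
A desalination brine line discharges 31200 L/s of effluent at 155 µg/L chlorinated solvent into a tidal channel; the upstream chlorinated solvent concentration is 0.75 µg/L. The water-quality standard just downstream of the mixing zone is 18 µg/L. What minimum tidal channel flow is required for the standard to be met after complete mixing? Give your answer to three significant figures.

248000 L/s

Set C_mix = 18: (Q·0.7500 + 31200·155.0) / (Q + 31200) = 18
→ Q = 31200·(155.0 − 18)/(18 − 0.7500) = 247800 L/s.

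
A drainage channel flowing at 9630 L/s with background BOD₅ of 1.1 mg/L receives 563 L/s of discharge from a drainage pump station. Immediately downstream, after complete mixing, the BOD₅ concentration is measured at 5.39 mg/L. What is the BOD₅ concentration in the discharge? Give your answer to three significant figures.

78.8 mg/L

Mass balance: 9630·1.100 + 563.0·Cₑ = 10190·5.390
→ Cₑ = (10190·5.390 − 9630·1.100) / 563.0 = 78.77 mg/L.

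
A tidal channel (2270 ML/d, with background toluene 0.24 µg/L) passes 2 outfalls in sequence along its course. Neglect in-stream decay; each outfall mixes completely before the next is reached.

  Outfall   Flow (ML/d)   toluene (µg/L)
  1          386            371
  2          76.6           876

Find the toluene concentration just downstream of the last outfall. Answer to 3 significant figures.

77.2 µg/L

Below outfall 1: Q → 2656 ML/d, C = (2270·0.2400 + 386.0·371.0)/2656 = 54.12 µg/L.
Below outfall 2: Q → 2733 ML/d, C = (2656·54.12 + 76.60·876.0)/2733 = 77.16 µg/L.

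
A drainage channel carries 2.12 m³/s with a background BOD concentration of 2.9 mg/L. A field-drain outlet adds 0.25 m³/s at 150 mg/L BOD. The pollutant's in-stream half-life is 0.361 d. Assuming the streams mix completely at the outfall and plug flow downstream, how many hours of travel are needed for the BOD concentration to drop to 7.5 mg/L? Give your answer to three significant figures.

Mass balance: C = (2.120·2.900 + 0.2500·150.0) / 2.370 = 43.65/2.370 = 18.42 mg/L.
Half-life 0.361 d → k = ln 2 / 0.361 = 1.920 d⁻¹.
18.42·exp(−k·t) = 7.5 → t = ln(18.42/7.5)/k = 40420 s = 11.23 h.

11.2 h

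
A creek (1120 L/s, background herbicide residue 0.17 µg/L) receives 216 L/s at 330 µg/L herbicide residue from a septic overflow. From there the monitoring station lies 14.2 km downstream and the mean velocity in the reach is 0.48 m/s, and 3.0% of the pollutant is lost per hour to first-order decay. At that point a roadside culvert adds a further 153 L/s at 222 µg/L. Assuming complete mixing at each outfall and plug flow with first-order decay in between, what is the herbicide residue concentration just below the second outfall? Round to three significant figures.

Mixed concentration C = ΣQC/ΣQ = (1120·0.1700 + 216.0·330.0) / 1336 = 71470/1336 = 53.50 µg/L; combined flow 1336 L/s.
Travel time t = 14.2·1000 / 0.48 = 29580 s = 8.218 h.
3.0%/h lost → k = −ln(1 − 0.03) = 0.03046 h⁻¹.
Applying C = C₀e^(−kt): 53.50 × 0.7786 = 41.65 µg/L.
Second outfall: C = (1336·41.65 + 153.0·222.0)/1489 = 60.18 µg/L.

60.2 µg/L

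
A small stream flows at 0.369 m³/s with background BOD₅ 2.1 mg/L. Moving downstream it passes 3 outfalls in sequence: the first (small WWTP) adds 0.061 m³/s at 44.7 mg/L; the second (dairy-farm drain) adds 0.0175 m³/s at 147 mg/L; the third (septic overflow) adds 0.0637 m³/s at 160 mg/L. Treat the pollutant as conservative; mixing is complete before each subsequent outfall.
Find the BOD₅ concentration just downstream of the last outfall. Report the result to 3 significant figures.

Below outfall 1: Q → 0.4300 m³/s, C = (0.3690·2.100 + 0.06100·44.70)/0.4300 = 8.143 mg/L.
Below outfall 2: Q → 0.4475 m³/s, C = (0.4300·8.143 + 0.01750·147.0)/0.4475 = 13.57 mg/L.
Below outfall 3: Q → 0.5112 m³/s, C = (0.4475·13.57 + 0.06370·160.0)/0.5112 = 31.82 mg/L.

31.8 mg/L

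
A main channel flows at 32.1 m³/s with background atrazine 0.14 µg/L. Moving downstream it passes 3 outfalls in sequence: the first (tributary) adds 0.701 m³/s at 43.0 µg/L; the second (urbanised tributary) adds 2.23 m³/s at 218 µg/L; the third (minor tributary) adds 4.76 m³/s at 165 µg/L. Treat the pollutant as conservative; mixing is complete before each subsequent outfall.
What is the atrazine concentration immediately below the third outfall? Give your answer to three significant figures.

Outfall 1: combined Q = 32.80 m³/s; C = (32.10·0.1400 + 0.7010·43.00)/32.80 = 1.056 µg/L.
Outfall 2: combined Q = 35.03 m³/s; C = (32.80·1.056 + 2.230·218.0)/35.03 = 14.87 µg/L.
Outfall 3: combined Q = 39.79 m³/s; C = (35.03·14.87 + 4.760·165.0)/39.79 = 32.83 µg/L.

32.8 µg/L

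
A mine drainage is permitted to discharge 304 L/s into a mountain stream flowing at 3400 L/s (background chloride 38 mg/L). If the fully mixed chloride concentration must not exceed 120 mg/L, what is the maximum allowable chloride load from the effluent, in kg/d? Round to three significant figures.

27200 kg/d

Mass balance at the limit: 3400·38.00 + 304.0·Cₑ = 3704·120 → Cₑ = 1037 mg/L.
304.0 L/s = 0.3040 m³/s. Load = 0.3040 m³/s × 1037 g/m³ × 86 400 s/d = 27240 kg/d.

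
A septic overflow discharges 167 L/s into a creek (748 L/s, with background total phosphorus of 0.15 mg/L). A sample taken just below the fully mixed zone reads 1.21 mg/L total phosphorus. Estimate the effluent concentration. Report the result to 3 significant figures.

Mass balance: 748.0·0.1500 + 167.0·Cₑ = 915.0·1.210
→ Cₑ = (915.0·1.210 − 748.0·0.1500) / 167.0 = 5.958 mg/L.

5.96 mg/L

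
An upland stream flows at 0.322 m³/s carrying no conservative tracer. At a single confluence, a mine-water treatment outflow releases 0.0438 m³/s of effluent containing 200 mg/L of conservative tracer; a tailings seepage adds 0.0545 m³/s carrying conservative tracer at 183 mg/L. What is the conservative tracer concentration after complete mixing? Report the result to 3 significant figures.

44.6 mg/L

After mixing, C = (0.3220·0 + 0.04380·200.0 + 0.05450·183.0) / 0.4203 = 18.73/0.4203 = 44.57 mg/L.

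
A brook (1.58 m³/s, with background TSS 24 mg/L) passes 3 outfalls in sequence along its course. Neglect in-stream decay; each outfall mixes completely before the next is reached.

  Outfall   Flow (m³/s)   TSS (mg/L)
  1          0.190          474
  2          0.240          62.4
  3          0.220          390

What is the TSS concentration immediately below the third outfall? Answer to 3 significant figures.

After outfall 1: Q = 1.580 + 0.1900 = 1.770 m³/s; C = (1.580·24.00 + 0.1900·474.0)/1.770 = 72.31 mg/L.
After outfall 2: Q = 1.770 + 0.2400 = 2.010 m³/s; C = (1.770·72.31 + 0.2400·62.40)/2.010 = 71.12 mg/L.
After outfall 3: Q = 2.010 + 0.2200 = 2.230 m³/s; C = (2.010·71.12 + 0.2200·390.0)/2.230 = 102.6 mg/L.

103 mg/L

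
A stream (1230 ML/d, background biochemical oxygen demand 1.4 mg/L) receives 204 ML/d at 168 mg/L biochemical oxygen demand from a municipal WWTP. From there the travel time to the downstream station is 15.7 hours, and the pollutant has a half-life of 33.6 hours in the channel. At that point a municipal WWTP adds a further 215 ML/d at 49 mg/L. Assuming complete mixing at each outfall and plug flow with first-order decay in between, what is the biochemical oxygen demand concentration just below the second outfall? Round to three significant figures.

Mixed concentration C = ΣQC/ΣQ = (1230·1.400 + 204.0·168.0) / 1434 = 35990/1434 = 25.10 mg/L; combined flow 1434 ML/d.
Half-life 33.6 h → k = ln 2 / 33.6 = 0.02063 h⁻¹ = 0.4951 d⁻¹.
After decay, C = 25.10 × e^(−kt) = 25.10 × 0.7233 = 18.16 mg/L.
At the second outfall, C = (1434·18.16 + 215.0·49.00) / (1434 + 215.0) = 22.18 mg/L.

22.2 mg/L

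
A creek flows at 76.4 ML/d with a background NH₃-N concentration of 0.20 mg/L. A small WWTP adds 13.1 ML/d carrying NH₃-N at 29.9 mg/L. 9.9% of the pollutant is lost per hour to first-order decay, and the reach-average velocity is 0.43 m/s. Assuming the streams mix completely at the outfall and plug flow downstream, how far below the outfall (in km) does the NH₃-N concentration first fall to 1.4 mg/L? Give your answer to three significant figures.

17.5 km

Flow-weighted average: C = (76.40·0.2000 + 13.10·29.90) / 89.50 = 407.0/89.50 = 4.547 mg/L.
9.9%/h lost → k = −ln(1 − 0.099) = 0.1043 h⁻¹.
Set 4.547·exp(−k·t) = 1.4 → t = ln(4.547/1.4)/k = 40680 s = 11.30 h.
Distance = v·t = 0.43·40680 = 17490 m = 17.49 km.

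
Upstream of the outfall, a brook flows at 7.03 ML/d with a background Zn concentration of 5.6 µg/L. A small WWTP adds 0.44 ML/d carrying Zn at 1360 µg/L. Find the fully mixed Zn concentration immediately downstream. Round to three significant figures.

85.4 µg/L

Flow-weighted average: C = (7.030·5.600 + 0.4400·1360) / 7.470 = 637.8/7.470 = 85.38 µg/L.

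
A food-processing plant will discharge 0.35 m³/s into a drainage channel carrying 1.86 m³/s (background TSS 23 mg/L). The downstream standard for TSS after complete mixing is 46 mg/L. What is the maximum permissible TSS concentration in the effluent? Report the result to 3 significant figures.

168 mg/L

At the limit, (Qr·Cr + Qe·Cₑ)/(Qr + Qe) = 46:
Cₑ = (2.210·46 − 1.860·23.00) / 0.3500 = 168.2 mg/L.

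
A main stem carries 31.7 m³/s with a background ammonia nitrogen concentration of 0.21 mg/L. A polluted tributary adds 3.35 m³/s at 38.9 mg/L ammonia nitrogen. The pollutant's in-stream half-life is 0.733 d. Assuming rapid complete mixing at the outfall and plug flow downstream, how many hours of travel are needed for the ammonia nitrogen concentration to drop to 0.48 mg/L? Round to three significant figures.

53.2 h

Mixed concentration C = ΣQC/ΣQ = (31.70·0.2100 + 3.350·38.90) / 35.05 = 137.0/35.05 = 3.908 mg/L.
Half-life 0.733 d → k = ln 2 / 0.733 = 0.9456 d⁻¹.
3.908·exp(−k·t) = 0.48 → t = ln(3.908/0.48)/k = 191600 s = 53.22 h.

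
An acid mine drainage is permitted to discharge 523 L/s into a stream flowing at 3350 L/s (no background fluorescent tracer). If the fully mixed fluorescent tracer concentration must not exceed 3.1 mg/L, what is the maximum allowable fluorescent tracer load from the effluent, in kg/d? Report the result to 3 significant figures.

Mass balance at the limit: 3350·0 + 523.0·Cₑ = 3873·3.1 → Cₑ = 22.96 mg/L.
523.0 L/s = 0.5230 m³/s. Load = 0.5230 m³/s × 22.96 g/m³ × 86 400 s/d = 1037 kg/d.

1040 kg/d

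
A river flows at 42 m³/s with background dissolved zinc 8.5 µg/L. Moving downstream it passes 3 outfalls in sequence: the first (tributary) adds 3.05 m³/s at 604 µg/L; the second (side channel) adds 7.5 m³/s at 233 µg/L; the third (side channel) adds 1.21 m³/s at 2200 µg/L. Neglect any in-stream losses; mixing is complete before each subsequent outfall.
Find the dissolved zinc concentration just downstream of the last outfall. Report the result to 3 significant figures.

123 µg/L

Below outfall 1: Q → 45.05 m³/s, C = (42.00·8.500 + 3.050·604.0)/45.05 = 48.82 µg/L.
Below outfall 2: Q → 52.55 m³/s, C = (45.05·48.82 + 7.500·233.0)/52.55 = 75.10 µg/L.
Below outfall 3: Q → 53.76 m³/s, C = (52.55·75.10 + 1.210·2200)/53.76 = 122.9 µg/L.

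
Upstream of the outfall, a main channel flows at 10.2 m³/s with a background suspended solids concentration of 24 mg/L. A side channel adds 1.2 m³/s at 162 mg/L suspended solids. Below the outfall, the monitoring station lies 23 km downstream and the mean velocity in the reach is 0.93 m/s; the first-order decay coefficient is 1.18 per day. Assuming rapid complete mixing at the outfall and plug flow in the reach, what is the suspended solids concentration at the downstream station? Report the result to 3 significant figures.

27.5 mg/L

Mixed concentration C = ΣQC/ΣQ = (10.20·24.00 + 1.200·162.0) / 11.40 = 439.2/11.40 = 38.53 mg/L.
Travel time t = 23·1000 / 0.93 = 24730 s = 6.870 h.
First-order decay: C = 38.53·exp(−k·t) = 38.53·0.7134 = 27.48 mg/L.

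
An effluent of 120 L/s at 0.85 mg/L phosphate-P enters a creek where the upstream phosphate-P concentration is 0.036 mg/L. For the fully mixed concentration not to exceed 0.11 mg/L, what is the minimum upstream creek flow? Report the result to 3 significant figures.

1200 L/s

Set C_mix = 0.11: (Q·0.03600 + 120.0·0.8500) / (Q + 120.0) = 0.11
→ Q = 120.0·(0.8500 − 0.11)/(0.11 − 0.03600) = 1200 L/s.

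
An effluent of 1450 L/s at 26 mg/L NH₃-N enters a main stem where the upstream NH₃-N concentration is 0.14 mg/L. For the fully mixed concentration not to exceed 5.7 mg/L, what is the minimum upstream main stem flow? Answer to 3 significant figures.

Set C_mix = 5.7: (Q·0.1400 + 1450·26.00) / (Q + 1450) = 5.7
→ Q = 1450·(26.00 − 5.7)/(5.7 − 0.1400) = 5294 L/s.

5290 L/s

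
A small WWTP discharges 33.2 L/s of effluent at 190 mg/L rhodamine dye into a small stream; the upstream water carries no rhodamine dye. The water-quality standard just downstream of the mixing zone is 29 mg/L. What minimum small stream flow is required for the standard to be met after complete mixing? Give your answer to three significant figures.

184 L/s

Set C_mix = 29: (Q·0 + 33.20·190.0) / (Q + 33.20) = 29
→ Q = 33.20·(190.0 − 29)/(29 − 0) = 184.3 L/s.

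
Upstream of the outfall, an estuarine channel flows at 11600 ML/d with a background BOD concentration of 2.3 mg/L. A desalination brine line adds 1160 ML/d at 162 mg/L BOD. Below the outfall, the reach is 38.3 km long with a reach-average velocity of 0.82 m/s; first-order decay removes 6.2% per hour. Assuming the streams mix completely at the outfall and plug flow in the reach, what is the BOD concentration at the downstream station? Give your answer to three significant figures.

7.33 mg/L

Mass balance: C = (11600·2.300 + 1160·162.0) / 12760 = 214600/12760 = 16.82 mg/L.
Travel time t = 38.3·1000 / 0.82 = 46710 s = 12.97 h.
6.2%/h lost → k = −ln(1 − 0.062) = 0.06401 h⁻¹.
First-order decay: C = 16.82·exp(−k·t) = 16.82·0.4359 = 7.330 mg/L.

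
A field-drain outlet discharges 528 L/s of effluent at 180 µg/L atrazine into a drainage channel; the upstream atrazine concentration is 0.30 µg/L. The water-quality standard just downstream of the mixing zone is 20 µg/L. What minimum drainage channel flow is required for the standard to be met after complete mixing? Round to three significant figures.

Set C_mix = 20: (Q·0.3000 + 528.0·180.0) / (Q + 528.0) = 20
→ Q = 528.0·(180.0 − 20)/(20 − 0.3000) = 4288 L/s.

4290 L/s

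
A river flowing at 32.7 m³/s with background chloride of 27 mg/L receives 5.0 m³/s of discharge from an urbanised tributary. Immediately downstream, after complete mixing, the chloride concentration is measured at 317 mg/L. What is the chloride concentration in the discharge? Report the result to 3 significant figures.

2210 mg/L

Mass balance: 32.70·27.00 + 5.000·Cₑ = 37.70·317.0
→ Cₑ = (37.70·317.0 − 32.70·27.00) / 5.000 = 2214 mg/L.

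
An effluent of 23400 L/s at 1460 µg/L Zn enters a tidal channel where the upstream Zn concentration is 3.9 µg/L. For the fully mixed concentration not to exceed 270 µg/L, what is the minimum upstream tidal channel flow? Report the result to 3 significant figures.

105000 L/s

Set C_mix = 270: (Q·3.900 + 23400·1460) / (Q + 23400) = 270
→ Q = 23400·(1460 − 270)/(270 − 3.900) = 104600 L/s.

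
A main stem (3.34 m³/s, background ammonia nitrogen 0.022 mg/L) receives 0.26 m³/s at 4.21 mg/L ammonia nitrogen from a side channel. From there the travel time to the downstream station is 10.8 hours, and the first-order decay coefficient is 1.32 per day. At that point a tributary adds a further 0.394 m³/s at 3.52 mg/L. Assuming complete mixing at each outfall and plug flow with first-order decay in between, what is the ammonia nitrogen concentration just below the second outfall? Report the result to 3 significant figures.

Flow-weighted average: C = (3.340·0.02200 + 0.2600·4.210) / 3.600 = 1.168/3.600 = 0.3245 mg/L; combined flow 3.600 m³/s.
First-order decay: C = 0.3245·exp(−k·t) = 0.3245·0.5521 = 0.1791 mg/L.
Second outfall: C = (3.600·0.1791 + 0.3940·3.520)/3.994 = 0.5087 mg/L.

0.509 mg/L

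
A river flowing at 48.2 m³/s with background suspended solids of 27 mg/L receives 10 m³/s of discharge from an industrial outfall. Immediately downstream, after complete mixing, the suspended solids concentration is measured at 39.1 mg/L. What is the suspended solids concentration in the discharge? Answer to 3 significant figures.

97.4 mg/L

Mass balance: 48.20·27.00 + 10.00·Cₑ = 58.20·39.10
→ Cₑ = (58.20·39.10 − 48.20·27.00) / 10.00 = 97.42 mg/L.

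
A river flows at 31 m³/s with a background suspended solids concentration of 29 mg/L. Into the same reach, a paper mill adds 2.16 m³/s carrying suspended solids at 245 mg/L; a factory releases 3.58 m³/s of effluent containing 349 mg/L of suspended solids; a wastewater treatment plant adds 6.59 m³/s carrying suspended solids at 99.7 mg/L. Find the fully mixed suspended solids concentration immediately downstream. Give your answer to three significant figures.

77.0 mg/L

After mixing, C = (31.00·29.00 + 2.160·245.0 + 3.580·349.0 + 6.590·99.70) / 43.33 = 3335/43.33 = 76.96 mg/L.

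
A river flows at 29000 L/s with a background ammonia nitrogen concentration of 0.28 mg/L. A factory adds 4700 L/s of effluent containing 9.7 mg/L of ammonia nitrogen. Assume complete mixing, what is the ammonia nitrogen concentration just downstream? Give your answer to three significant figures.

Flow-weighted average: C = (29000·0.2800 + 4700·9.700) / 33700 = 53710/33700 = 1.594 mg/L.

1.59 mg/L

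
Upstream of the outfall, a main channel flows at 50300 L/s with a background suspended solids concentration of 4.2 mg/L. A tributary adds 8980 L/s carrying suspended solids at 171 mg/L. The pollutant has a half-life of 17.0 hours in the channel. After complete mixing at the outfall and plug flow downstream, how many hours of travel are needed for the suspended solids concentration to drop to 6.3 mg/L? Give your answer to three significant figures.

37.8 h

Mass balance: C = (50300·4.200 + 8980·171.0) / 59280 = 1747000/59280 = 29.47 mg/L.
Half-life 17.0 h → k = ln 2 / 17.0 = 0.04077 h⁻¹ = 0.9786 d⁻¹.
29.47·exp(−k·t) = 6.3 → t = ln(29.47/6.3)/k = 136200 s = 37.84 h.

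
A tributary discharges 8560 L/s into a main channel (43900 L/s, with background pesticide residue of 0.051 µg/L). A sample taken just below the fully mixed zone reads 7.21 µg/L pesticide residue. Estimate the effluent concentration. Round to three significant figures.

43.9 µg/L

Mass balance: 43900·0.05100 + 8560·Cₑ = 52460·7.210
→ Cₑ = (52460·7.210 − 43900·0.05100) / 8560 = 43.92 µg/L.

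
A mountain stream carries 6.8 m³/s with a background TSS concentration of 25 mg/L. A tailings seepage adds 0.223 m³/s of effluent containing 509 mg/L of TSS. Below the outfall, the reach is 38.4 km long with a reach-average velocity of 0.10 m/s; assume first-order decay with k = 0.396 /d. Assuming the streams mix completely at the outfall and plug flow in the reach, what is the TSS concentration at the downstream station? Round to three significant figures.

Mass balance: C = (6.800·25.00 + 0.2230·509.0) / 7.023 = 283.5/7.023 = 40.37 mg/L.
Travel time t = 38.4·1000 / 0.10 = 384000 s = 106.7 h.
First-order decay: C = 40.37·exp(−k·t) = 40.37·0.1720 = 6.945 mg/L.

6.95 mg/L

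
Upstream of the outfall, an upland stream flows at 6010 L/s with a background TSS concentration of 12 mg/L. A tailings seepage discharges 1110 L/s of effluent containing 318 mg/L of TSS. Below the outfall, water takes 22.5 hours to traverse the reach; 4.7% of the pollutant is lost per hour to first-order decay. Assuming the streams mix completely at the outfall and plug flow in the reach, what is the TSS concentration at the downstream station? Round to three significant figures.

20.2 mg/L

Flow-weighted average: C = (6010·12.00 + 1110·318.0) / 7120 = 425100/7120 = 59.71 mg/L.
4.7%/h lost → k = −ln(1 − 0.047) = 0.04814 h⁻¹.
Applying C = C₀e^(−kt): 59.71 × 0.3385 = 20.21 mg/L.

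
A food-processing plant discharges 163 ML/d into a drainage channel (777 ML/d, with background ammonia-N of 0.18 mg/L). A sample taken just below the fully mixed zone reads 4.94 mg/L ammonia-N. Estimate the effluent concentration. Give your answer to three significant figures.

Mass balance: 777.0·0.1800 + 163.0·Cₑ = 940.0·4.940
→ Cₑ = (940.0·4.940 − 777.0·0.1800) / 163.0 = 27.63 mg/L.

27.6 mg/L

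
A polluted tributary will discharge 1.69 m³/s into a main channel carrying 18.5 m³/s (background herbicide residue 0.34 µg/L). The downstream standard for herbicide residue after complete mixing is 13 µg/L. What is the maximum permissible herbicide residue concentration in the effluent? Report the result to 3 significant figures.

152 µg/L

At the limit, (Qr·Cr + Qe·Cₑ)/(Qr + Qe) = 13:
Cₑ = (20.19·13 − 18.50·0.3400) / 1.690 = 151.6 µg/L.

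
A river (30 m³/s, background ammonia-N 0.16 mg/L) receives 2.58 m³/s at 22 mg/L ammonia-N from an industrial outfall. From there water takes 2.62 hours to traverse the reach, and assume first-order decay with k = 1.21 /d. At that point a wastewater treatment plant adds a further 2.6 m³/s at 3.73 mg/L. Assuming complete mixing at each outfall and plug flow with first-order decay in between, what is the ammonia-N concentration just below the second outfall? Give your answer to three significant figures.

1.81 mg/L

After mixing, C = (30.00·0.1600 + 2.580·22.00) / 32.58 = 61.56/32.58 = 1.890 mg/L; combined flow 32.58 m³/s.
Applying C = C₀e^(−kt): 1.890 × 0.8763 = 1.656 mg/L.
At the second outfall, C = (32.58·1.656 + 2.600·3.730) / (32.58 + 2.600) = 1.809 mg/L.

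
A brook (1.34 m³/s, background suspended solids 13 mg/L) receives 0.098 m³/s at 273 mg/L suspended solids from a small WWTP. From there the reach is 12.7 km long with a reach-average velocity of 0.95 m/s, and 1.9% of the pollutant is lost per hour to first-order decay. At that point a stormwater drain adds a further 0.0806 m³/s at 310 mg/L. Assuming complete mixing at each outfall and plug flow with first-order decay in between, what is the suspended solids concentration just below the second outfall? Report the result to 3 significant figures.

Flow-weighted average: C = (1.340·13.00 + 0.09800·273.0) / 1.438 = 44.17/1.438 = 30.72 mg/L; combined flow 1.438 m³/s.
Travel time t = 12.7·1000 / 0.95 = 13370 s = 3.713 h.
1.9%/h lost → k = −ln(1 − 0.019) = 0.01918 h⁻¹.
First-order decay: C = 30.72·exp(−k·t) = 30.72·0.9312 = 28.61 mg/L.
Second outfall: C = (1.438·28.61 + 0.08060·310.0)/1.519 = 43.54 mg/L.

43.5 mg/L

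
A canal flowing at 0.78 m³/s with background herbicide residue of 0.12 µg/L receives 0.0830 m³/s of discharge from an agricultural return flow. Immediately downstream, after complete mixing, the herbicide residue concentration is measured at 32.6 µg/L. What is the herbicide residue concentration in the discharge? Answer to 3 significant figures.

Mass balance: 0.7800·0.1200 + 0.08300·Cₑ = 0.8630·32.60
→ Cₑ = (0.8630·32.60 − 0.7800·0.1200) / 0.08300 = 337.8 µg/L.

338 µg/L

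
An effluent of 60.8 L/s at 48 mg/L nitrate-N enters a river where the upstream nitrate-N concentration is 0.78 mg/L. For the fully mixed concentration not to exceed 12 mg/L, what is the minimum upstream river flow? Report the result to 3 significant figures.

Set C_mix = 12: (Q·0.7800 + 60.80·48.00) / (Q + 60.80) = 12
→ Q = 60.80·(48.00 − 12)/(12 − 0.7800) = 195.1 L/s.

195 L/s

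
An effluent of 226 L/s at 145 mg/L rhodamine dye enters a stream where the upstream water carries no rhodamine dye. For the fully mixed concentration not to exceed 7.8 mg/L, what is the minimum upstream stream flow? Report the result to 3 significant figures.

Set C_mix = 7.8: (Q·0 + 226.0·145.0) / (Q + 226.0) = 7.8
→ Q = 226.0·(145.0 − 7.8)/(7.8 − 0) = 3975 L/s.

3980 L/s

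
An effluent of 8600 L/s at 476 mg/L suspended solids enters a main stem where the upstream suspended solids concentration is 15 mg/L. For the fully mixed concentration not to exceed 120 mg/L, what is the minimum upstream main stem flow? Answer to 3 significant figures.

Set C_mix = 120: (Q·15.00 + 8600·476.0) / (Q + 8600) = 120
→ Q = 8600·(476.0 − 120)/(120 − 15.00) = 29160 L/s.

29200 L/s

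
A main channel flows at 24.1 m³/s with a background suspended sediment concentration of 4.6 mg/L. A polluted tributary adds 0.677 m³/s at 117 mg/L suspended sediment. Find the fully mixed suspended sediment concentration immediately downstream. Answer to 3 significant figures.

Mixed concentration C = ΣQC/ΣQ = (24.10·4.600 + 0.6770·117.0) / 24.78 = 190.1/24.78 = 7.671 mg/L.

7.67 mg/L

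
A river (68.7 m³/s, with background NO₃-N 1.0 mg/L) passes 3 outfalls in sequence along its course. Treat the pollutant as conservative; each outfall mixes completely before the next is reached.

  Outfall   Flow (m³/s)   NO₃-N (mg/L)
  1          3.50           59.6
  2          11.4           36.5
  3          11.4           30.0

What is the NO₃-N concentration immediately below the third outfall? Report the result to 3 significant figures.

10.9 mg/L

After outfall 1: Q = 68.70 + 3.500 = 72.20 m³/s; C = (68.70·1.000 + 3.500·59.60)/72.20 = 3.841 mg/L.
After outfall 2: Q = 72.20 + 11.40 = 83.60 m³/s; C = (72.20·3.841 + 11.40·36.50)/83.60 = 8.294 mg/L.
After outfall 3: Q = 83.60 + 11.40 = 95.00 m³/s; C = (83.60·8.294 + 11.40·30.00)/95.00 = 10.90 mg/L.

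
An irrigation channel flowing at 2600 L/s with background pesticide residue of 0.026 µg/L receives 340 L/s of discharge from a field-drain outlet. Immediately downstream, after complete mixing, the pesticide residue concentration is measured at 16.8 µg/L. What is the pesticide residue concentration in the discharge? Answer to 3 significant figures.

Mass balance: 2600·0.02600 + 340.0·Cₑ = 2940·16.80
→ Cₑ = (2940·16.80 − 2600·0.02600) / 340.0 = 145.1 µg/L.

145 µg/L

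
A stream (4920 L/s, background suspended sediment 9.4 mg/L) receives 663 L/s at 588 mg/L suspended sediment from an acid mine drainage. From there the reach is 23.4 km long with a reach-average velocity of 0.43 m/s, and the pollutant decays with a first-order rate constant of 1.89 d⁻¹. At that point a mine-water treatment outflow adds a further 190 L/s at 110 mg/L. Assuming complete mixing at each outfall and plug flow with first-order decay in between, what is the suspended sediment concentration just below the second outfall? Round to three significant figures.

Mass balance: C = (4920·9.400 + 663.0·588.0) / 5583 = 436100/5583 = 78.11 mg/L; combined flow 5583 L/s.
Travel time t = 23.4·1000 / 0.43 = 54420 s = 15.12 h.
After decay, C = 78.11 × e^(−kt) = 78.11 × 0.3041 = 23.75 mg/L.
At the second outfall, C = (5583·23.75 + 190.0·110.0) / (5583 + 190.0) = 26.59 mg/L.

26.6 mg/L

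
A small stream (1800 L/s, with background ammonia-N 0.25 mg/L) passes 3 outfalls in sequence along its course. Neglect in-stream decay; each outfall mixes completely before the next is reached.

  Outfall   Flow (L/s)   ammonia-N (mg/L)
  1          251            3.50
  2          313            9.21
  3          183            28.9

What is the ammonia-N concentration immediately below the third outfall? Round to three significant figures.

Below outfall 1: Q → 2051 L/s, C = (1800·0.2500 + 251.0·3.500)/2051 = 0.6477 mg/L.
Below outfall 2: Q → 2364 L/s, C = (2051·0.6477 + 313.0·9.210)/2364 = 1.781 mg/L.
Below outfall 3: Q → 2547 L/s, C = (2364·1.781 + 183.0·28.90)/2547 = 3.730 mg/L.

3.73 mg/L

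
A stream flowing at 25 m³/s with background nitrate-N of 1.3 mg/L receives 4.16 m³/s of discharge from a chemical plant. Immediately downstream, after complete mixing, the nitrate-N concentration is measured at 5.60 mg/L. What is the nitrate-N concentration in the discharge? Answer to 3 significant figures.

31.4 mg/L

Mass balance: 25.00·1.300 + 4.160·Cₑ = 29.16·5.600
→ Cₑ = (29.16·5.600 − 25.00·1.300) / 4.160 = 31.44 mg/L.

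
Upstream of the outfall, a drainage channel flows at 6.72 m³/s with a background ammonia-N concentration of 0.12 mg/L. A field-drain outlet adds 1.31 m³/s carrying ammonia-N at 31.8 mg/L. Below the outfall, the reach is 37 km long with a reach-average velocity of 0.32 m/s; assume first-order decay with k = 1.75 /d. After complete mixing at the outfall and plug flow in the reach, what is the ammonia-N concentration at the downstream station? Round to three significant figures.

Mixed concentration C = ΣQC/ΣQ = (6.720·0.1200 + 1.310·31.80) / 8.030 = 42.46/8.030 = 5.288 mg/L.
Travel time t = 37·1000 / 0.32 = 115600 s = 32.12 h.
First-order decay: C = 5.288·exp(−k·t) = 5.288·0.09614 = 0.5084 mg/L.

0.508 mg/L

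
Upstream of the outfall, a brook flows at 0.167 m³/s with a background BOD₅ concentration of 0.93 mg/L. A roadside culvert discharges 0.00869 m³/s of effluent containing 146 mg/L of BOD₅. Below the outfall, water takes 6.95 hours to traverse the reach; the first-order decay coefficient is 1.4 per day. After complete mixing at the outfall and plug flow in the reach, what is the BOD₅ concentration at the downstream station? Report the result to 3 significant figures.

5.40 mg/L

Mixed concentration C = ΣQC/ΣQ = (0.1670·0.9300 + 0.008690·146.0) / 0.1757 = 1.424/0.1757 = 8.105 mg/L.
First-order decay: C = 8.105·exp(−k·t) = 8.105·0.6667 = 5.404 mg/L.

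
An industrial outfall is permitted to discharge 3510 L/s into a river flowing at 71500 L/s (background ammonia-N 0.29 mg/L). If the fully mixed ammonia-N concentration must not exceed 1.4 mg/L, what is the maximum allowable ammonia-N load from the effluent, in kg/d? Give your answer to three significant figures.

Mass balance at the limit: 71500·0.2900 + 3510·Cₑ = 75010·1.4 → Cₑ = 24.01 mg/L.
3510 L/s = 3.510 m³/s. Load = 3.510 m³/s × 24.01 g/m³ × 86 400 s/d = 7282 kg/d.

7280 kg/d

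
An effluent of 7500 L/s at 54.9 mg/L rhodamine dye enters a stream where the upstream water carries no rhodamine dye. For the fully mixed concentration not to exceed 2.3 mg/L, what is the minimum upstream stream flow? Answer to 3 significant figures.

Set C_mix = 2.3: (Q·0 + 7500·54.90) / (Q + 7500) = 2.3
→ Q = 7500·(54.90 − 2.3)/(2.3 − 0) = 171500 L/s.

172000 L/s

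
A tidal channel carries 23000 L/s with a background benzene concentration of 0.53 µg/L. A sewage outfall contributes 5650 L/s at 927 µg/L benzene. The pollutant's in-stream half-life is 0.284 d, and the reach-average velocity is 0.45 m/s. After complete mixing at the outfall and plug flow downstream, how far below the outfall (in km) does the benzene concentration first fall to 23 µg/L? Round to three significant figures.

Conservation of mass: C = (23000·0.5300 + 5650·927.0) / 28650 = 5250000/28650 = 183.2 µg/L.
Half-life 0.284 d → k = ln 2 / 0.284 = 2.441 d⁻¹.
Set 183.2·exp(−k·t) = 23 → t = ln(183.2/23)/k = 73470 s = 20.41 h.
Distance = v·t = 0.45·73470 = 33060 m = 33.06 km.

33.1 km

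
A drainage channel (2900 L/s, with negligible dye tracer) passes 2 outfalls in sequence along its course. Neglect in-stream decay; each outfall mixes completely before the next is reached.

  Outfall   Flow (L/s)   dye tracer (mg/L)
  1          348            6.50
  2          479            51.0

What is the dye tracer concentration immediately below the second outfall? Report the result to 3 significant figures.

7.16 mg/L

After outfall 1: Q = 2900 + 348.0 = 3248 L/s; C = (2900·0 + 348.0·6.500)/3248 = 0.6964 mg/L.
After outfall 2: Q = 3248 + 479.0 = 3727 L/s; C = (3248·0.6964 + 479.0·51.00)/3727 = 7.162 mg/L.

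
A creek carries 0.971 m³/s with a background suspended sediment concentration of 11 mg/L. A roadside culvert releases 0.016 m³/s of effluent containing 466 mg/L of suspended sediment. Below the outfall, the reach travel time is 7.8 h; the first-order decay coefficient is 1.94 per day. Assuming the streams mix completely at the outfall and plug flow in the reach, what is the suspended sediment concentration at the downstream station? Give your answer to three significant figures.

9.78 mg/L

Conservation of mass: C = (0.9710·11.00 + 0.01600·466.0) / 0.9870 = 18.14/0.9870 = 18.38 mg/L.
Applying C = C₀e^(−kt): 18.38 × 0.5323 = 9.782 mg/L.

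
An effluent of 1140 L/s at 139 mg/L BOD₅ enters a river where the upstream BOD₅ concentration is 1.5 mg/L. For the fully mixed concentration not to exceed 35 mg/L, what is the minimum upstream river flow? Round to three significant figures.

Set C_mix = 35: (Q·1.500 + 1140·139.0) / (Q + 1140) = 35
→ Q = 1140·(139.0 − 35)/(35 − 1.500) = 3539 L/s.

3540 L/s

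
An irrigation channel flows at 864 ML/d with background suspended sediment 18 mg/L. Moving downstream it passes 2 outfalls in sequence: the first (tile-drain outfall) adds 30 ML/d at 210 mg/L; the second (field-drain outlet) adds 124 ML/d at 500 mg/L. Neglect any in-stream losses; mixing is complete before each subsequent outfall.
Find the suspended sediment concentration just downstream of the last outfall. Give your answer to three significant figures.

82.4 mg/L

After outfall 1: Q = 864.0 + 30.00 = 894.0 ML/d; C = (864.0·18.00 + 30.00·210.0)/894.0 = 24.44 mg/L.
After outfall 2: Q = 894.0 + 124.0 = 1018 ML/d; C = (894.0·24.44 + 124.0·500.0)/1018 = 82.37 mg/L.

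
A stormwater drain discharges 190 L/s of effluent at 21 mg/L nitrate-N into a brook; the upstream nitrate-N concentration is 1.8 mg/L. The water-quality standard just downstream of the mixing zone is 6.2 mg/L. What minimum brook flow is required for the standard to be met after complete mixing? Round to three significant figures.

Set C_mix = 6.2: (Q·1.800 + 190.0·21.00) / (Q + 190.0) = 6.2
→ Q = 190.0·(21.00 − 6.2)/(6.2 − 1.800) = 639.1 L/s.

639 L/s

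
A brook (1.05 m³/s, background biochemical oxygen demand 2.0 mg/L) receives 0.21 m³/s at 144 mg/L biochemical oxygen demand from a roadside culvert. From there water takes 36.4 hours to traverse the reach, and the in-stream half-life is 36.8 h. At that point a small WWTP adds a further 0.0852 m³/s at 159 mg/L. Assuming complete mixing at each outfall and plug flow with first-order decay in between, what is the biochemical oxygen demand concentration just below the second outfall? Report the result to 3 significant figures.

22.2 mg/L

Flow-weighted average: C = (1.050·2.000 + 0.2100·144.0) / 1.260 = 32.34/1.260 = 25.67 mg/L; combined flow 1.260 m³/s.
Half-life 36.8 h → k = ln 2 / 36.8 = 0.01884 h⁻¹ = 0.4521 d⁻¹.
Decay over the reach: 25.67·exp(−kt) = 25.67·0.5038 = 12.93 mg/L.
Second outfall: C = (1.260·12.93 + 0.08520·159.0)/1.345 = 22.18 mg/L.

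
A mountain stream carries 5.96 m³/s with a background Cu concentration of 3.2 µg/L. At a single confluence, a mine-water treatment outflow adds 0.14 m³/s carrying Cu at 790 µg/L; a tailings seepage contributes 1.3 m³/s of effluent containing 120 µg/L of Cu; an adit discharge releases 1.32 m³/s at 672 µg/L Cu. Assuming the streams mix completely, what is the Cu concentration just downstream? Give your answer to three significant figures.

Mixed concentration C = ΣQC/ΣQ = (5.960·3.200 + 0.1400·790.0 + 1.300·120.0 + 1.320·672.0) / 8.720 = 1173/8.720 = 134.5 µg/L.

134 µg/L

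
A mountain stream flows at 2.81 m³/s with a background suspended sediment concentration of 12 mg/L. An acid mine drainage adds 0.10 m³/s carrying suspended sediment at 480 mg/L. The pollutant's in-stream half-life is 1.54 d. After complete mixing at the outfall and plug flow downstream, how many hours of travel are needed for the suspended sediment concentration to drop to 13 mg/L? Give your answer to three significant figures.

41.1 h

Mass balance: C = (2.810·12.00 + 0.1000·480.0) / 2.910 = 81.72/2.910 = 28.08 mg/L.
Half-life 1.54 d → k = ln 2 / 1.54 = 0.4501 d⁻¹.
28.08·exp(−k·t) = 13 → t = ln(28.08/13)/k = 147800 s = 41.07 h.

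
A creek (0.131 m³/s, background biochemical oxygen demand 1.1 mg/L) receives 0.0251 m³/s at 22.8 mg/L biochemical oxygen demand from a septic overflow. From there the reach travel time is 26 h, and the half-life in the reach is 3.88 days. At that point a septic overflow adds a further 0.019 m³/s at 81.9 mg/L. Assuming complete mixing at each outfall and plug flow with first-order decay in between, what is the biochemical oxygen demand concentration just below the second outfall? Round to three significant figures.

Mass balance: C = (0.1310·1.100 + 0.02510·22.80) / 0.1561 = 0.7164/0.1561 = 4.589 mg/L; combined flow 0.1561 m³/s.
Half-life 3.88 d → k = ln 2 / 3.88 = 0.1786 d⁻¹.
Applying C = C₀e^(−kt): 4.589 × 0.8240 = 3.782 mg/L.
At the second outfall, C = (0.1561·3.782 + 0.01900·81.90) / (0.1561 + 0.01900) = 12.26 mg/L.

12.3 mg/L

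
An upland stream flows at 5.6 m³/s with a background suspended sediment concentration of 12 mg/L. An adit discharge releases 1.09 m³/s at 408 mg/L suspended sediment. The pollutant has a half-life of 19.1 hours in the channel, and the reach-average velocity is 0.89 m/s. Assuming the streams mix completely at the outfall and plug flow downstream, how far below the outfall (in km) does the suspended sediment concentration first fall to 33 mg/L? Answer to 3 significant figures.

74.3 km

Flow-weighted average: C = (5.600·12.00 + 1.090·408.0) / 6.690 = 511.9/6.690 = 76.52 mg/L.
Half-life 19.1 h → k = ln 2 / 19.1 = 0.03629 h⁻¹ = 0.8710 d⁻¹.
Set 76.52·exp(−k·t) = 33 → t = ln(76.52/33)/k = 83430 s = 23.18 h.
Distance = v·t = 0.89·83430 = 74250 m = 74.25 km.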